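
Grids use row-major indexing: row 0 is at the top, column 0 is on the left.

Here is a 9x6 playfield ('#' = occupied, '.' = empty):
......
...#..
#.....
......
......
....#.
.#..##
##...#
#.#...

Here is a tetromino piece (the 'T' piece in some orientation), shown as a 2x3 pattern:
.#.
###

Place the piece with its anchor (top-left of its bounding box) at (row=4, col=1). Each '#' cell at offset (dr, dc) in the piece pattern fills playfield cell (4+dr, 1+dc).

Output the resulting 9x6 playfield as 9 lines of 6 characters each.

Answer: ......
...#..
#.....
......
..#...
.####.
.#..##
##...#
#.#...

Derivation:
Fill (4+0,1+1) = (4,2)
Fill (4+1,1+0) = (5,1)
Fill (4+1,1+1) = (5,2)
Fill (4+1,1+2) = (5,3)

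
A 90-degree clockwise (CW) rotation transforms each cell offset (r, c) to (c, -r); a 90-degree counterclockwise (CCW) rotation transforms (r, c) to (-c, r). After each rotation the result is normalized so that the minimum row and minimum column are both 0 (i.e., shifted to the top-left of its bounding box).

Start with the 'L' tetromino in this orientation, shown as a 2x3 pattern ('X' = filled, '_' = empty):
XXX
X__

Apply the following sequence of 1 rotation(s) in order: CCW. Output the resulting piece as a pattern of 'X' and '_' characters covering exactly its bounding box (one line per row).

Answer: X_
X_
XX

Derivation:
Start:
XXX
X__
After rotation 1 (CCW):
X_
X_
XX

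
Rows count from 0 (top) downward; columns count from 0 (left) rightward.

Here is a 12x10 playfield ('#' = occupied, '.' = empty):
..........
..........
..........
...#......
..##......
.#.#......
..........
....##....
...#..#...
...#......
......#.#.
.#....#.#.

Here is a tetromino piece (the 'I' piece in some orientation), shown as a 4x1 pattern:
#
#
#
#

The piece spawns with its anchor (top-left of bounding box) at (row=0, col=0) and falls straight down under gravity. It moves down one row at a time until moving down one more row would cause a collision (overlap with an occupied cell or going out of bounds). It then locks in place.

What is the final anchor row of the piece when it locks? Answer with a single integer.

Spawn at (row=0, col=0). Try each row:
  row 0: fits
  row 1: fits
  row 2: fits
  row 3: fits
  row 4: fits
  row 5: fits
  row 6: fits
  row 7: fits
  row 8: fits
  row 9: blocked -> lock at row 8

Answer: 8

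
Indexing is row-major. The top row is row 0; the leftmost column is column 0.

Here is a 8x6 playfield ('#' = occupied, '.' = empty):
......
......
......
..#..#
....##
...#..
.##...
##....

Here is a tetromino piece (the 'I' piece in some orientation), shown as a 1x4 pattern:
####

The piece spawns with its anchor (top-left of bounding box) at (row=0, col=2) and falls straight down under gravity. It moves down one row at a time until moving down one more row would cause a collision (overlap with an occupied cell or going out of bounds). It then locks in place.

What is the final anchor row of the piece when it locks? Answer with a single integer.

Answer: 2

Derivation:
Spawn at (row=0, col=2). Try each row:
  row 0: fits
  row 1: fits
  row 2: fits
  row 3: blocked -> lock at row 2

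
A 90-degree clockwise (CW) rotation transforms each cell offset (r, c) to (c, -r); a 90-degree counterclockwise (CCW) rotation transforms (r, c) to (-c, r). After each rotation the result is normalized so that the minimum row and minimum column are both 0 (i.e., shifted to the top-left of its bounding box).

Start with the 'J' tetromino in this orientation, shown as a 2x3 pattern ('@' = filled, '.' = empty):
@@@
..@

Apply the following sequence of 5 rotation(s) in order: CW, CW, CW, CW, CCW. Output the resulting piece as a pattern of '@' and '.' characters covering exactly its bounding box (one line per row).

Answer: @@
@.
@.

Derivation:
Start:
@@@
..@
After rotation 1 (CW):
.@
.@
@@
After rotation 2 (CW):
@..
@@@
After rotation 3 (CW):
@@
@.
@.
After rotation 4 (CW):
@@@
..@
After rotation 5 (CCW):
@@
@.
@.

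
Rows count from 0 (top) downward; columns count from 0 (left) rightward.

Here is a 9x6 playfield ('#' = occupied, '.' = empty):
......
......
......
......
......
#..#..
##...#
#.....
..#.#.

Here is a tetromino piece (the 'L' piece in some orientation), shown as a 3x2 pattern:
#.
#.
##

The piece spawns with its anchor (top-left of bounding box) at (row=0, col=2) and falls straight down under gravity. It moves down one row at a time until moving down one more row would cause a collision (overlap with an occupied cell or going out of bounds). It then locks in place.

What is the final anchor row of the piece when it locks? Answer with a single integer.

Spawn at (row=0, col=2). Try each row:
  row 0: fits
  row 1: fits
  row 2: fits
  row 3: blocked -> lock at row 2

Answer: 2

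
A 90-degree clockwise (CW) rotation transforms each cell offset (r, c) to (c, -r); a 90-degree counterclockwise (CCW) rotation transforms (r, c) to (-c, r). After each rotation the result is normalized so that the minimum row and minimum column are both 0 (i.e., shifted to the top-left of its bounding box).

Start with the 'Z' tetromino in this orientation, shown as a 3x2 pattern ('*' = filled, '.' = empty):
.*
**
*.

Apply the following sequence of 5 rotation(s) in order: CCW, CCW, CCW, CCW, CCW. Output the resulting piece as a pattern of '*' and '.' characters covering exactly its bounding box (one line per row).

Start:
.*
**
*.
After rotation 1 (CCW):
**.
.**
After rotation 2 (CCW):
.*
**
*.
After rotation 3 (CCW):
**.
.**
After rotation 4 (CCW):
.*
**
*.
After rotation 5 (CCW):
**.
.**

Answer: **.
.**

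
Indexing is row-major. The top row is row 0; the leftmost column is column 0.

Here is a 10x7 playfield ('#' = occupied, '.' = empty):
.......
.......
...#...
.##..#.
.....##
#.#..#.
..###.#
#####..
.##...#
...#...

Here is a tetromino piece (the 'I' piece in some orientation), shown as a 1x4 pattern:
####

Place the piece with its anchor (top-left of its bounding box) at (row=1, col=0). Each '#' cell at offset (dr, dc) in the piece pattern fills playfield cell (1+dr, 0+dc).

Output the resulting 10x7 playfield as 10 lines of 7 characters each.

Fill (1+0,0+0) = (1,0)
Fill (1+0,0+1) = (1,1)
Fill (1+0,0+2) = (1,2)
Fill (1+0,0+3) = (1,3)

Answer: .......
####...
...#...
.##..#.
.....##
#.#..#.
..###.#
#####..
.##...#
...#...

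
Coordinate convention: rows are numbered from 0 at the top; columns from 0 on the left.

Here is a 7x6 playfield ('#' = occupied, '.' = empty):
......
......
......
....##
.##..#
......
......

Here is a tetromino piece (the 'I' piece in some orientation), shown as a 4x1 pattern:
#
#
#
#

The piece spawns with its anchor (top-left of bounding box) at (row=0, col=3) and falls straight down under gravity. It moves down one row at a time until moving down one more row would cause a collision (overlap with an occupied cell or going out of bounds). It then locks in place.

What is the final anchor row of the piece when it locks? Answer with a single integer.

Spawn at (row=0, col=3). Try each row:
  row 0: fits
  row 1: fits
  row 2: fits
  row 3: fits
  row 4: blocked -> lock at row 3

Answer: 3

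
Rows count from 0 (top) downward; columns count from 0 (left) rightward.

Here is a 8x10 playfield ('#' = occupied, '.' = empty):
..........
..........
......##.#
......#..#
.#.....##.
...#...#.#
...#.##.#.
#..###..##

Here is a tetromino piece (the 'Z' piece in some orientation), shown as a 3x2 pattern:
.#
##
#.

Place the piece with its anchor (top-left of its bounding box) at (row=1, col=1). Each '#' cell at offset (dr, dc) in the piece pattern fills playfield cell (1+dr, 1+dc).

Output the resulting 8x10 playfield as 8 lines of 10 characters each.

Answer: ..........
..#.......
.##...##.#
.#....#..#
.#.....##.
...#...#.#
...#.##.#.
#..###..##

Derivation:
Fill (1+0,1+1) = (1,2)
Fill (1+1,1+0) = (2,1)
Fill (1+1,1+1) = (2,2)
Fill (1+2,1+0) = (3,1)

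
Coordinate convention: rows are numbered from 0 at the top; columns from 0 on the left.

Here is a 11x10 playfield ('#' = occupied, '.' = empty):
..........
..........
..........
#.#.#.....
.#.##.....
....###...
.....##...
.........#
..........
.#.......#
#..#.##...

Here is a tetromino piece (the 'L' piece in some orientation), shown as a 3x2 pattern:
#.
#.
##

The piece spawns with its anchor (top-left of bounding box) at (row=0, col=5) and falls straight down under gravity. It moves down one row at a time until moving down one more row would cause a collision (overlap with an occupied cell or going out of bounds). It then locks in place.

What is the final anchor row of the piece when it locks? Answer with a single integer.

Spawn at (row=0, col=5). Try each row:
  row 0: fits
  row 1: fits
  row 2: fits
  row 3: blocked -> lock at row 2

Answer: 2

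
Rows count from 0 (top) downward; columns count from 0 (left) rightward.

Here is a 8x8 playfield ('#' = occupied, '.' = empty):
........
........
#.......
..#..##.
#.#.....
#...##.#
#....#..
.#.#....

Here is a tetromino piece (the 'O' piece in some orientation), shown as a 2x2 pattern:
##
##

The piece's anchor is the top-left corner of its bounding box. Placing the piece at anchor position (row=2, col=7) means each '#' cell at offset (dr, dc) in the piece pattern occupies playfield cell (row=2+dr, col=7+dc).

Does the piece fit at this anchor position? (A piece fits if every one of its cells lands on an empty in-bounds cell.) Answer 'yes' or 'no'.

Answer: no

Derivation:
Check each piece cell at anchor (2, 7):
  offset (0,0) -> (2,7): empty -> OK
  offset (0,1) -> (2,8): out of bounds -> FAIL
  offset (1,0) -> (3,7): empty -> OK
  offset (1,1) -> (3,8): out of bounds -> FAIL
All cells valid: no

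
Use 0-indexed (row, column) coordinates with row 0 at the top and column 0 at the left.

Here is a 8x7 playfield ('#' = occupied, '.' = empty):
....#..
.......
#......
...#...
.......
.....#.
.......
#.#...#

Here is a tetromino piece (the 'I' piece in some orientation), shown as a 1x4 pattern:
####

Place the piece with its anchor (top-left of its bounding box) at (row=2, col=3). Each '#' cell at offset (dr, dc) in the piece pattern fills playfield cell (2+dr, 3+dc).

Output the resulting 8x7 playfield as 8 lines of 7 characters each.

Fill (2+0,3+0) = (2,3)
Fill (2+0,3+1) = (2,4)
Fill (2+0,3+2) = (2,5)
Fill (2+0,3+3) = (2,6)

Answer: ....#..
.......
#..####
...#...
.......
.....#.
.......
#.#...#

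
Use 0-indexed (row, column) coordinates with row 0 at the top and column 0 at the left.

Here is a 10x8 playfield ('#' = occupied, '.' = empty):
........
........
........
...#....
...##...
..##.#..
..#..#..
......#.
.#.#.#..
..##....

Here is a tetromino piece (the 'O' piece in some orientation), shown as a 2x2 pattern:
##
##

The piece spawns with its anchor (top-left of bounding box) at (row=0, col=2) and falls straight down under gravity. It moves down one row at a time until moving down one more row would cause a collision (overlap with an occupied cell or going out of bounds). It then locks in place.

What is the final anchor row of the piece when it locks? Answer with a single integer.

Answer: 1

Derivation:
Spawn at (row=0, col=2). Try each row:
  row 0: fits
  row 1: fits
  row 2: blocked -> lock at row 1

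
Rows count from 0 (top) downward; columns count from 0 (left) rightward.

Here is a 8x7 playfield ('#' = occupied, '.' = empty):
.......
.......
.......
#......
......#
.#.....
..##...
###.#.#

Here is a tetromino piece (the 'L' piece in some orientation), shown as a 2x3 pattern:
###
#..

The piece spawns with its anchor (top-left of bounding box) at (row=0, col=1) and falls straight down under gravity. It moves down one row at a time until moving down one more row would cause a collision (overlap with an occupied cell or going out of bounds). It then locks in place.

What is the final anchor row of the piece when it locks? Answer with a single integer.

Spawn at (row=0, col=1). Try each row:
  row 0: fits
  row 1: fits
  row 2: fits
  row 3: fits
  row 4: blocked -> lock at row 3

Answer: 3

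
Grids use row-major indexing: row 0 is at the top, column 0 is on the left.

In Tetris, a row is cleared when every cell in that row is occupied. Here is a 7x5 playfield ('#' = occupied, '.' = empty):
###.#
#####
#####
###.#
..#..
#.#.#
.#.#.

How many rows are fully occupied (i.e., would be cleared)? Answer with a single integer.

Answer: 2

Derivation:
Check each row:
  row 0: 1 empty cell -> not full
  row 1: 0 empty cells -> FULL (clear)
  row 2: 0 empty cells -> FULL (clear)
  row 3: 1 empty cell -> not full
  row 4: 4 empty cells -> not full
  row 5: 2 empty cells -> not full
  row 6: 3 empty cells -> not full
Total rows cleared: 2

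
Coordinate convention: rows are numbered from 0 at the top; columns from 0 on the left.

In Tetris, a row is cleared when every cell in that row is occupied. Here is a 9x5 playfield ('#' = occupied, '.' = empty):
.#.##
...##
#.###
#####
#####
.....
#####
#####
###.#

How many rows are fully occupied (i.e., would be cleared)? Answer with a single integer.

Answer: 4

Derivation:
Check each row:
  row 0: 2 empty cells -> not full
  row 1: 3 empty cells -> not full
  row 2: 1 empty cell -> not full
  row 3: 0 empty cells -> FULL (clear)
  row 4: 0 empty cells -> FULL (clear)
  row 5: 5 empty cells -> not full
  row 6: 0 empty cells -> FULL (clear)
  row 7: 0 empty cells -> FULL (clear)
  row 8: 1 empty cell -> not full
Total rows cleared: 4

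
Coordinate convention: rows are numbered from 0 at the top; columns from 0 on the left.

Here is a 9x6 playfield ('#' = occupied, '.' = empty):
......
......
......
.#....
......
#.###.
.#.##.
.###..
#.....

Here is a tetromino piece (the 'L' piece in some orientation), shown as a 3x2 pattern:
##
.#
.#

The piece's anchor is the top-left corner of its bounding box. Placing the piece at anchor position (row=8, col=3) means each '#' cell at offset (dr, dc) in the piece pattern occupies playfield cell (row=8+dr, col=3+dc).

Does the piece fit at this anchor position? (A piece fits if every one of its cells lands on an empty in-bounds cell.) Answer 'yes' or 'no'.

Check each piece cell at anchor (8, 3):
  offset (0,0) -> (8,3): empty -> OK
  offset (0,1) -> (8,4): empty -> OK
  offset (1,1) -> (9,4): out of bounds -> FAIL
  offset (2,1) -> (10,4): out of bounds -> FAIL
All cells valid: no

Answer: no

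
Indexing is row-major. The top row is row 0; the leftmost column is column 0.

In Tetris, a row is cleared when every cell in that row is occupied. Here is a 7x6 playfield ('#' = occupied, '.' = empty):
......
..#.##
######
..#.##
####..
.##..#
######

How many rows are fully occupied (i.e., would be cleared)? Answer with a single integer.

Check each row:
  row 0: 6 empty cells -> not full
  row 1: 3 empty cells -> not full
  row 2: 0 empty cells -> FULL (clear)
  row 3: 3 empty cells -> not full
  row 4: 2 empty cells -> not full
  row 5: 3 empty cells -> not full
  row 6: 0 empty cells -> FULL (clear)
Total rows cleared: 2

Answer: 2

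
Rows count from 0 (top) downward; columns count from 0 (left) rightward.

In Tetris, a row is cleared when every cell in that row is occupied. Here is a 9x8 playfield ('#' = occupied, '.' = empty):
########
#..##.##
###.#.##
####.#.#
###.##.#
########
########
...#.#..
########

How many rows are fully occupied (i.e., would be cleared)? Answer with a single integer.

Check each row:
  row 0: 0 empty cells -> FULL (clear)
  row 1: 3 empty cells -> not full
  row 2: 2 empty cells -> not full
  row 3: 2 empty cells -> not full
  row 4: 2 empty cells -> not full
  row 5: 0 empty cells -> FULL (clear)
  row 6: 0 empty cells -> FULL (clear)
  row 7: 6 empty cells -> not full
  row 8: 0 empty cells -> FULL (clear)
Total rows cleared: 4

Answer: 4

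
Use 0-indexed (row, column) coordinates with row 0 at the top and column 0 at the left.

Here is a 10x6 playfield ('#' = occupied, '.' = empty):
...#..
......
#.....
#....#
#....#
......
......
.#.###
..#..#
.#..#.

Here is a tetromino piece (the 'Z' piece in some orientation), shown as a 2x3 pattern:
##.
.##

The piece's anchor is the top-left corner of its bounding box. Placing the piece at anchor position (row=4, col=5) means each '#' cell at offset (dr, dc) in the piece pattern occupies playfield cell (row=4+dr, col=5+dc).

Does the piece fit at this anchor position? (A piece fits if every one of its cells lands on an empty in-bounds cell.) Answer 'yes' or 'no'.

Answer: no

Derivation:
Check each piece cell at anchor (4, 5):
  offset (0,0) -> (4,5): occupied ('#') -> FAIL
  offset (0,1) -> (4,6): out of bounds -> FAIL
  offset (1,1) -> (5,6): out of bounds -> FAIL
  offset (1,2) -> (5,7): out of bounds -> FAIL
All cells valid: no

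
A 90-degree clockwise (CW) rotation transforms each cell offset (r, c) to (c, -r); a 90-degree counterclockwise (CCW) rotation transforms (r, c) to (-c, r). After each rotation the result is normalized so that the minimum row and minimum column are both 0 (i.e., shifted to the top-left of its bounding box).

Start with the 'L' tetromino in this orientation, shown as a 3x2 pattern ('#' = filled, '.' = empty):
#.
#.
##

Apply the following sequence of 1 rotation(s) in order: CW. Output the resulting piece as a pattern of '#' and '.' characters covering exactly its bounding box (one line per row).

Start:
#.
#.
##
After rotation 1 (CW):
###
#..

Answer: ###
#..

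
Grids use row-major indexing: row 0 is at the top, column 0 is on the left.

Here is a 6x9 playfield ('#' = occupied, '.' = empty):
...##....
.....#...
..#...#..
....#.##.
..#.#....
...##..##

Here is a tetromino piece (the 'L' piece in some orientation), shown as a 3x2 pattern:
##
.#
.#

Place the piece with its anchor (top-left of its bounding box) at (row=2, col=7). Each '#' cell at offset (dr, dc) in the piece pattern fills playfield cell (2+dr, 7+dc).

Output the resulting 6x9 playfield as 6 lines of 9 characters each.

Answer: ...##....
.....#...
..#...###
....#.###
..#.#...#
...##..##

Derivation:
Fill (2+0,7+0) = (2,7)
Fill (2+0,7+1) = (2,8)
Fill (2+1,7+1) = (3,8)
Fill (2+2,7+1) = (4,8)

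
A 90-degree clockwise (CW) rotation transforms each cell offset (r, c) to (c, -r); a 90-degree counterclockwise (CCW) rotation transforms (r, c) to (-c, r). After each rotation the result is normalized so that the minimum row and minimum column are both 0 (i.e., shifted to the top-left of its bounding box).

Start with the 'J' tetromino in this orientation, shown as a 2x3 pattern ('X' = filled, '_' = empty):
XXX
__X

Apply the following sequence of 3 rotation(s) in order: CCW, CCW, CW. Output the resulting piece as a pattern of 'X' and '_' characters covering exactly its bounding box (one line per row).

Start:
XXX
__X
After rotation 1 (CCW):
XX
X_
X_
After rotation 2 (CCW):
X__
XXX
After rotation 3 (CW):
XX
X_
X_

Answer: XX
X_
X_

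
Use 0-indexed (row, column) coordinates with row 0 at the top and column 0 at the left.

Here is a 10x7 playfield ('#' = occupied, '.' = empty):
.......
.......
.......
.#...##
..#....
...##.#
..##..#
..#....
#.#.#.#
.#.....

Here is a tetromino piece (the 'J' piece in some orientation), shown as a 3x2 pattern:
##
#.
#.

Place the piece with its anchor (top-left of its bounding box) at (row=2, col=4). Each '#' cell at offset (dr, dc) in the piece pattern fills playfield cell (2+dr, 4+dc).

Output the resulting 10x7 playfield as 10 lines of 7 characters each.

Fill (2+0,4+0) = (2,4)
Fill (2+0,4+1) = (2,5)
Fill (2+1,4+0) = (3,4)
Fill (2+2,4+0) = (4,4)

Answer: .......
.......
....##.
.#..###
..#.#..
...##.#
..##..#
..#....
#.#.#.#
.#.....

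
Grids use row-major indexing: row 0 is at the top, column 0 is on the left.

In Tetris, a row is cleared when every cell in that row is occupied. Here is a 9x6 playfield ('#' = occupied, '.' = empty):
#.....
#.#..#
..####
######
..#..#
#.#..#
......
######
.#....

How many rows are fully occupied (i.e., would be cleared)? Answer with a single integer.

Answer: 2

Derivation:
Check each row:
  row 0: 5 empty cells -> not full
  row 1: 3 empty cells -> not full
  row 2: 2 empty cells -> not full
  row 3: 0 empty cells -> FULL (clear)
  row 4: 4 empty cells -> not full
  row 5: 3 empty cells -> not full
  row 6: 6 empty cells -> not full
  row 7: 0 empty cells -> FULL (clear)
  row 8: 5 empty cells -> not full
Total rows cleared: 2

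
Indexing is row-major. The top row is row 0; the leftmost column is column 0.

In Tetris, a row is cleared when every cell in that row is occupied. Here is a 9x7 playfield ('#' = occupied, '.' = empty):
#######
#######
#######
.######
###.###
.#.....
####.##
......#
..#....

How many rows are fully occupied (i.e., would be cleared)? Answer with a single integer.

Answer: 3

Derivation:
Check each row:
  row 0: 0 empty cells -> FULL (clear)
  row 1: 0 empty cells -> FULL (clear)
  row 2: 0 empty cells -> FULL (clear)
  row 3: 1 empty cell -> not full
  row 4: 1 empty cell -> not full
  row 5: 6 empty cells -> not full
  row 6: 1 empty cell -> not full
  row 7: 6 empty cells -> not full
  row 8: 6 empty cells -> not full
Total rows cleared: 3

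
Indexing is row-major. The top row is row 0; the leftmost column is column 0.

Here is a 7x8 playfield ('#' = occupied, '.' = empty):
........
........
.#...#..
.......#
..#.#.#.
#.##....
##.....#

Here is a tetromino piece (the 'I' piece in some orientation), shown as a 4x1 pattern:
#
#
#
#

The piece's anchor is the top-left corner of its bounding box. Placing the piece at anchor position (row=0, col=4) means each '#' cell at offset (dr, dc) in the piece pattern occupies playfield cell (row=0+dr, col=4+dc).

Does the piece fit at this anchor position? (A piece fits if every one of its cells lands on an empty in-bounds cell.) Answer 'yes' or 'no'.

Check each piece cell at anchor (0, 4):
  offset (0,0) -> (0,4): empty -> OK
  offset (1,0) -> (1,4): empty -> OK
  offset (2,0) -> (2,4): empty -> OK
  offset (3,0) -> (3,4): empty -> OK
All cells valid: yes

Answer: yes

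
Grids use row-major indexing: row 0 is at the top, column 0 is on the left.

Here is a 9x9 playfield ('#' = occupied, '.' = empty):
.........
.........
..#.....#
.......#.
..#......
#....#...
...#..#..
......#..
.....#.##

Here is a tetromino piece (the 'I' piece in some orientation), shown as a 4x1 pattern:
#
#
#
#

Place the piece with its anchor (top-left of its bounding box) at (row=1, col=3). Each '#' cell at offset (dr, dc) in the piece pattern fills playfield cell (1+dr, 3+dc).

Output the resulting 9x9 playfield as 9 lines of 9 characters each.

Answer: .........
...#.....
..##....#
...#...#.
..##.....
#....#...
...#..#..
......#..
.....#.##

Derivation:
Fill (1+0,3+0) = (1,3)
Fill (1+1,3+0) = (2,3)
Fill (1+2,3+0) = (3,3)
Fill (1+3,3+0) = (4,3)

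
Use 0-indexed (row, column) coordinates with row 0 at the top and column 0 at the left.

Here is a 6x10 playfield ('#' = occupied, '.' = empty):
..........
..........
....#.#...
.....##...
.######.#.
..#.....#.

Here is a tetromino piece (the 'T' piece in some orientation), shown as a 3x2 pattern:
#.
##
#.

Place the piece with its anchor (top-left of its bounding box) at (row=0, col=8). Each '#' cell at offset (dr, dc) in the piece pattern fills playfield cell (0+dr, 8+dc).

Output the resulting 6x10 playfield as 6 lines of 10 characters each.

Fill (0+0,8+0) = (0,8)
Fill (0+1,8+0) = (1,8)
Fill (0+1,8+1) = (1,9)
Fill (0+2,8+0) = (2,8)

Answer: ........#.
........##
....#.#.#.
.....##...
.######.#.
..#.....#.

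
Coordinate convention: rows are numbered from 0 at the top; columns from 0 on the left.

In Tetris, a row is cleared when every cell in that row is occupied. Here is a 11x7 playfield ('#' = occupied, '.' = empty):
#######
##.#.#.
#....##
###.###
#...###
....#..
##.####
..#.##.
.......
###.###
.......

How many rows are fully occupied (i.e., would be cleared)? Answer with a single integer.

Answer: 1

Derivation:
Check each row:
  row 0: 0 empty cells -> FULL (clear)
  row 1: 3 empty cells -> not full
  row 2: 4 empty cells -> not full
  row 3: 1 empty cell -> not full
  row 4: 3 empty cells -> not full
  row 5: 6 empty cells -> not full
  row 6: 1 empty cell -> not full
  row 7: 4 empty cells -> not full
  row 8: 7 empty cells -> not full
  row 9: 1 empty cell -> not full
  row 10: 7 empty cells -> not full
Total rows cleared: 1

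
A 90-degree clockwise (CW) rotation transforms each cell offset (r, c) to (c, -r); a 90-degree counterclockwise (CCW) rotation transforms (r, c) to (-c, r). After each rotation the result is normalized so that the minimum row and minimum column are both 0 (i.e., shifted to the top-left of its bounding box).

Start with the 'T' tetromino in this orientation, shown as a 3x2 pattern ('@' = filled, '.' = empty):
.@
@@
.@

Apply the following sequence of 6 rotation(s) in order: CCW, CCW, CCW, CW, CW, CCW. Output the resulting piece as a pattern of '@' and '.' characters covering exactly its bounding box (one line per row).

Start:
.@
@@
.@
After rotation 1 (CCW):
@@@
.@.
After rotation 2 (CCW):
@.
@@
@.
After rotation 3 (CCW):
.@.
@@@
After rotation 4 (CW):
@.
@@
@.
After rotation 5 (CW):
@@@
.@.
After rotation 6 (CCW):
@.
@@
@.

Answer: @.
@@
@.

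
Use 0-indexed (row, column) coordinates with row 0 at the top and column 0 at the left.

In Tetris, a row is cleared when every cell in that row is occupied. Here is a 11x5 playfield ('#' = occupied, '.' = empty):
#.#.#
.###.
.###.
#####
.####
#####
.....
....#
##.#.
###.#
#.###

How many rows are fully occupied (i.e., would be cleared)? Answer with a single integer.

Check each row:
  row 0: 2 empty cells -> not full
  row 1: 2 empty cells -> not full
  row 2: 2 empty cells -> not full
  row 3: 0 empty cells -> FULL (clear)
  row 4: 1 empty cell -> not full
  row 5: 0 empty cells -> FULL (clear)
  row 6: 5 empty cells -> not full
  row 7: 4 empty cells -> not full
  row 8: 2 empty cells -> not full
  row 9: 1 empty cell -> not full
  row 10: 1 empty cell -> not full
Total rows cleared: 2

Answer: 2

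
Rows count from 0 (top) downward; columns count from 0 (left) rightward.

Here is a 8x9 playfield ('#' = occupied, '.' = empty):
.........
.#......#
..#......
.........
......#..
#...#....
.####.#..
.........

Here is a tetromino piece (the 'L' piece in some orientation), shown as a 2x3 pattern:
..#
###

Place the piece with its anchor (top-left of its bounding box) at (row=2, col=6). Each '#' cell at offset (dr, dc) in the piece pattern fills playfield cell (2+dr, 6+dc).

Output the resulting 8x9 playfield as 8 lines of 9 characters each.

Fill (2+0,6+2) = (2,8)
Fill (2+1,6+0) = (3,6)
Fill (2+1,6+1) = (3,7)
Fill (2+1,6+2) = (3,8)

Answer: .........
.#......#
..#.....#
......###
......#..
#...#....
.####.#..
.........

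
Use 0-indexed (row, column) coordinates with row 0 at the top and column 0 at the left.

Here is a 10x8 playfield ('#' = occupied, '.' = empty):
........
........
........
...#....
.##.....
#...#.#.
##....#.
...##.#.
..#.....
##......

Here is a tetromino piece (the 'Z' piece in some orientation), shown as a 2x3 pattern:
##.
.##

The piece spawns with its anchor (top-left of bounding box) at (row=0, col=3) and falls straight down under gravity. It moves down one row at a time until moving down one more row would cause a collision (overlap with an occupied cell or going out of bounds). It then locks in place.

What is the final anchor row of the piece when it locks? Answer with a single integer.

Spawn at (row=0, col=3). Try each row:
  row 0: fits
  row 1: fits
  row 2: fits
  row 3: blocked -> lock at row 2

Answer: 2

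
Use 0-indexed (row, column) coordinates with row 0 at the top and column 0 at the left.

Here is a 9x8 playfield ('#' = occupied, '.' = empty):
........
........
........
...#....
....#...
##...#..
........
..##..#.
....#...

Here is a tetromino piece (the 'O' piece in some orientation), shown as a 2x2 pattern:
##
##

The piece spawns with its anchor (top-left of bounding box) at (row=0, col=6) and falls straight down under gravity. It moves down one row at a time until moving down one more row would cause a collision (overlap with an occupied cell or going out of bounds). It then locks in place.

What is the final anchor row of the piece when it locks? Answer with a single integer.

Answer: 5

Derivation:
Spawn at (row=0, col=6). Try each row:
  row 0: fits
  row 1: fits
  row 2: fits
  row 3: fits
  row 4: fits
  row 5: fits
  row 6: blocked -> lock at row 5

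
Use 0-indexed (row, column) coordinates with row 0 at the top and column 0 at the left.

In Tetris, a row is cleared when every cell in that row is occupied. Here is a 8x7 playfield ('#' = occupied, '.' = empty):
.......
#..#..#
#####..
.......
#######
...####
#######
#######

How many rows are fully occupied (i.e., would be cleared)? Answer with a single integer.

Check each row:
  row 0: 7 empty cells -> not full
  row 1: 4 empty cells -> not full
  row 2: 2 empty cells -> not full
  row 3: 7 empty cells -> not full
  row 4: 0 empty cells -> FULL (clear)
  row 5: 3 empty cells -> not full
  row 6: 0 empty cells -> FULL (clear)
  row 7: 0 empty cells -> FULL (clear)
Total rows cleared: 3

Answer: 3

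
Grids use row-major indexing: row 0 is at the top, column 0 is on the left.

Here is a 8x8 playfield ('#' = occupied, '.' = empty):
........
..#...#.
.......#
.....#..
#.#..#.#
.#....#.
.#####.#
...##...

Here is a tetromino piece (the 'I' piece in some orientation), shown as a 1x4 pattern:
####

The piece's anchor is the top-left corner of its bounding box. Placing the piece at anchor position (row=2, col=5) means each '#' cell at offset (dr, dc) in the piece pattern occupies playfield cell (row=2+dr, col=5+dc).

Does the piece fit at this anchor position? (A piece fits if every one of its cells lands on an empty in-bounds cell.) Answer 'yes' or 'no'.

Check each piece cell at anchor (2, 5):
  offset (0,0) -> (2,5): empty -> OK
  offset (0,1) -> (2,6): empty -> OK
  offset (0,2) -> (2,7): occupied ('#') -> FAIL
  offset (0,3) -> (2,8): out of bounds -> FAIL
All cells valid: no

Answer: no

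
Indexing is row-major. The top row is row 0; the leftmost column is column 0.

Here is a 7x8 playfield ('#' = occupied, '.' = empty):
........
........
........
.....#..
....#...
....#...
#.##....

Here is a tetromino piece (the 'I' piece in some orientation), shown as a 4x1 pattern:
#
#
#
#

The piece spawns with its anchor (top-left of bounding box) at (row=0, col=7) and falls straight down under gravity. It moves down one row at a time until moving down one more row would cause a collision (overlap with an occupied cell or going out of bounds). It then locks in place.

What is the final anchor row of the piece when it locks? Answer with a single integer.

Answer: 3

Derivation:
Spawn at (row=0, col=7). Try each row:
  row 0: fits
  row 1: fits
  row 2: fits
  row 3: fits
  row 4: blocked -> lock at row 3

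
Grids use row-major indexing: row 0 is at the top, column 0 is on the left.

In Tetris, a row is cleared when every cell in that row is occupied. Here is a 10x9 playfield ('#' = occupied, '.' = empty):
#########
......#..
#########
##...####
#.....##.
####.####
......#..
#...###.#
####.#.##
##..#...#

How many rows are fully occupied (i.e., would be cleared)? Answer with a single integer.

Check each row:
  row 0: 0 empty cells -> FULL (clear)
  row 1: 8 empty cells -> not full
  row 2: 0 empty cells -> FULL (clear)
  row 3: 3 empty cells -> not full
  row 4: 6 empty cells -> not full
  row 5: 1 empty cell -> not full
  row 6: 8 empty cells -> not full
  row 7: 4 empty cells -> not full
  row 8: 2 empty cells -> not full
  row 9: 5 empty cells -> not full
Total rows cleared: 2

Answer: 2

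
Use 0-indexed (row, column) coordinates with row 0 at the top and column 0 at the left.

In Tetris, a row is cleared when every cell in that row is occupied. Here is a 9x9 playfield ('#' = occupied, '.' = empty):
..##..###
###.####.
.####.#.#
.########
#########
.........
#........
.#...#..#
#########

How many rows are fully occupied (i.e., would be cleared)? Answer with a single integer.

Answer: 2

Derivation:
Check each row:
  row 0: 4 empty cells -> not full
  row 1: 2 empty cells -> not full
  row 2: 3 empty cells -> not full
  row 3: 1 empty cell -> not full
  row 4: 0 empty cells -> FULL (clear)
  row 5: 9 empty cells -> not full
  row 6: 8 empty cells -> not full
  row 7: 6 empty cells -> not full
  row 8: 0 empty cells -> FULL (clear)
Total rows cleared: 2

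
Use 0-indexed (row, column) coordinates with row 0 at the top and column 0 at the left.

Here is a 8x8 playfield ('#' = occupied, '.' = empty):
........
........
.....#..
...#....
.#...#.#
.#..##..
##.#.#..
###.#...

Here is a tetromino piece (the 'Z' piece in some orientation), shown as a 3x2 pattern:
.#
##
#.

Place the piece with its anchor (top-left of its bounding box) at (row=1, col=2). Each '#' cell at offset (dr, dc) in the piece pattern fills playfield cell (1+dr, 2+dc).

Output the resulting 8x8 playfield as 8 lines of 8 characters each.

Answer: ........
...#....
..##.#..
..##....
.#...#.#
.#..##..
##.#.#..
###.#...

Derivation:
Fill (1+0,2+1) = (1,3)
Fill (1+1,2+0) = (2,2)
Fill (1+1,2+1) = (2,3)
Fill (1+2,2+0) = (3,2)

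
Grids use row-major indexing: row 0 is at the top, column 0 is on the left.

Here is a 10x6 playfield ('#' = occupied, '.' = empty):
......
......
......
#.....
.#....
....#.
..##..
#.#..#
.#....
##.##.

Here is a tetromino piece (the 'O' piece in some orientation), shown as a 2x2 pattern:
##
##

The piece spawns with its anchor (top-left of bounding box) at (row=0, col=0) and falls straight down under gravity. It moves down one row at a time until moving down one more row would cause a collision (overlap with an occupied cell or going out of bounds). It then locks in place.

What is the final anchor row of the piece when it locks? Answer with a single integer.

Answer: 1

Derivation:
Spawn at (row=0, col=0). Try each row:
  row 0: fits
  row 1: fits
  row 2: blocked -> lock at row 1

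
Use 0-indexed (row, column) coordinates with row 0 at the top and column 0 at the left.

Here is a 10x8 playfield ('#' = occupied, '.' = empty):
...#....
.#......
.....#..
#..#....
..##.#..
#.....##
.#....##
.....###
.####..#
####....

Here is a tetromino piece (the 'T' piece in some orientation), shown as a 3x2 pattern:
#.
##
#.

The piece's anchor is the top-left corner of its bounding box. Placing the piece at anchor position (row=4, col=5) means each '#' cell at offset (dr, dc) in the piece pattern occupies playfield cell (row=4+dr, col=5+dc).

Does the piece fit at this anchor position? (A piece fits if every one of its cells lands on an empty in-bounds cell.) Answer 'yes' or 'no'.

Answer: no

Derivation:
Check each piece cell at anchor (4, 5):
  offset (0,0) -> (4,5): occupied ('#') -> FAIL
  offset (1,0) -> (5,5): empty -> OK
  offset (1,1) -> (5,6): occupied ('#') -> FAIL
  offset (2,0) -> (6,5): empty -> OK
All cells valid: no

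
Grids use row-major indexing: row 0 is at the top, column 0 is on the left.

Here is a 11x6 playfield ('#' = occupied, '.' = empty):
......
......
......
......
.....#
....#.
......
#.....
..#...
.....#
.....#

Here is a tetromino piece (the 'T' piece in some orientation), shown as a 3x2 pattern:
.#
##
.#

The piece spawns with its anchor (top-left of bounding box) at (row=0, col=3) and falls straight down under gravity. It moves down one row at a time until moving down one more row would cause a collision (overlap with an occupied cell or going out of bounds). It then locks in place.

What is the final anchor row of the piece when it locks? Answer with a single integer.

Answer: 2

Derivation:
Spawn at (row=0, col=3). Try each row:
  row 0: fits
  row 1: fits
  row 2: fits
  row 3: blocked -> lock at row 2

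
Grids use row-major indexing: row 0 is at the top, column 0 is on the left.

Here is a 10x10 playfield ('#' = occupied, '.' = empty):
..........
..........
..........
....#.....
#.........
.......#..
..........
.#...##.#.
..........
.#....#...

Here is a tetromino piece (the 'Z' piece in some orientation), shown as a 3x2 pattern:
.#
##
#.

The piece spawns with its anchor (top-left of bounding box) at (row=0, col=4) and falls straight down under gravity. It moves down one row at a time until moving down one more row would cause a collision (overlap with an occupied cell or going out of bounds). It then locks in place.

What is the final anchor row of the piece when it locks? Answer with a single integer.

Answer: 0

Derivation:
Spawn at (row=0, col=4). Try each row:
  row 0: fits
  row 1: blocked -> lock at row 0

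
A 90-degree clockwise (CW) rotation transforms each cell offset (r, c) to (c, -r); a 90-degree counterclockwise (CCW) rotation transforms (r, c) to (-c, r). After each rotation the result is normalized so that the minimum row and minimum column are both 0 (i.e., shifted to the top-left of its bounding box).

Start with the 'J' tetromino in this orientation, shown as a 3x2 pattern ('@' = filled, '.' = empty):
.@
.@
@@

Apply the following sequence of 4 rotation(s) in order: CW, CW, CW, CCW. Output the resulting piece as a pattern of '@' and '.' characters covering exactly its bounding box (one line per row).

Answer: @@
@.
@.

Derivation:
Start:
.@
.@
@@
After rotation 1 (CW):
@..
@@@
After rotation 2 (CW):
@@
@.
@.
After rotation 3 (CW):
@@@
..@
After rotation 4 (CCW):
@@
@.
@.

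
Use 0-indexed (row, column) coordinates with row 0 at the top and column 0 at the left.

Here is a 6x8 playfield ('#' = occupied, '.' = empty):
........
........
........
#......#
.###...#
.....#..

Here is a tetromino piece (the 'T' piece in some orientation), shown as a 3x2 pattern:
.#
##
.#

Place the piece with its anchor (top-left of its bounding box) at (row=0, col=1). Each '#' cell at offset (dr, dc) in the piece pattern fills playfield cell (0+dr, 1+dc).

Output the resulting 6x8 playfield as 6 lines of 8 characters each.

Fill (0+0,1+1) = (0,2)
Fill (0+1,1+0) = (1,1)
Fill (0+1,1+1) = (1,2)
Fill (0+2,1+1) = (2,2)

Answer: ..#.....
.##.....
..#.....
#......#
.###...#
.....#..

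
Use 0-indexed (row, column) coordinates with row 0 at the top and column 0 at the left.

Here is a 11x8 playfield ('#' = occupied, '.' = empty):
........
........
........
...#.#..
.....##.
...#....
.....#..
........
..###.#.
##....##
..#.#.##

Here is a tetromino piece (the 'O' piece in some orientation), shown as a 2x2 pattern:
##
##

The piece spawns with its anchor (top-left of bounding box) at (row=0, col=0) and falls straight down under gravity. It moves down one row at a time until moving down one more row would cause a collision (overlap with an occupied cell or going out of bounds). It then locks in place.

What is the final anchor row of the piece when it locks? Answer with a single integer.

Spawn at (row=0, col=0). Try each row:
  row 0: fits
  row 1: fits
  row 2: fits
  row 3: fits
  row 4: fits
  row 5: fits
  row 6: fits
  row 7: fits
  row 8: blocked -> lock at row 7

Answer: 7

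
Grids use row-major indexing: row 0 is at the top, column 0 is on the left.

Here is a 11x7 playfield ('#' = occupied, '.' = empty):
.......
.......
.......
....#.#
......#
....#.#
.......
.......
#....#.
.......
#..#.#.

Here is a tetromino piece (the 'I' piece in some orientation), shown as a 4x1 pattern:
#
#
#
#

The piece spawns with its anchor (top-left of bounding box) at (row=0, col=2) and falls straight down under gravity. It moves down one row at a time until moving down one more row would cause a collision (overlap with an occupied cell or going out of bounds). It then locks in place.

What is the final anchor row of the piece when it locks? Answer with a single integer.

Spawn at (row=0, col=2). Try each row:
  row 0: fits
  row 1: fits
  row 2: fits
  row 3: fits
  row 4: fits
  row 5: fits
  row 6: fits
  row 7: fits
  row 8: blocked -> lock at row 7

Answer: 7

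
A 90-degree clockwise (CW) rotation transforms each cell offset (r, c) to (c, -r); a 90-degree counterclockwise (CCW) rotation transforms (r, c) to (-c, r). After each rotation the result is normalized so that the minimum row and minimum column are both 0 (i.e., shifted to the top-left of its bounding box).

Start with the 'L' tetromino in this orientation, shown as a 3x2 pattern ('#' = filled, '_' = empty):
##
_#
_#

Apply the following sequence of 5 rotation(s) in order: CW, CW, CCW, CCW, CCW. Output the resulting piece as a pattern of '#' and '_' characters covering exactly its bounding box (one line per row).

Start:
##
_#
_#
After rotation 1 (CW):
__#
###
After rotation 2 (CW):
#_
#_
##
After rotation 3 (CCW):
__#
###
After rotation 4 (CCW):
##
_#
_#
After rotation 5 (CCW):
###
#__

Answer: ###
#__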